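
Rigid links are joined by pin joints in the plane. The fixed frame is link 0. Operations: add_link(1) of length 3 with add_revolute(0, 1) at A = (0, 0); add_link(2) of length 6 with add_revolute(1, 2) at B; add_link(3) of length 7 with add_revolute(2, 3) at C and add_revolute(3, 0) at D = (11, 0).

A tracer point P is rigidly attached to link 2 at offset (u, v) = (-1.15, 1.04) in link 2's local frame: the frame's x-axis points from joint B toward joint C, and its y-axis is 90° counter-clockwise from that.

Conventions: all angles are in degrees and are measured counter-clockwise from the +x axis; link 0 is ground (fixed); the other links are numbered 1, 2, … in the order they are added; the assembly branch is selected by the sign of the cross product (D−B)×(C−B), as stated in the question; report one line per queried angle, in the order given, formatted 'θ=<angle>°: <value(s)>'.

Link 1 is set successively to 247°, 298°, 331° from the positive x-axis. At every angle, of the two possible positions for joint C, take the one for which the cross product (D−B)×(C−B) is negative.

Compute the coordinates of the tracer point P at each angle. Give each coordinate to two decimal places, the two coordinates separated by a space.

A=(0,0), D=(11.00,0)
θ=247°: B = A + 3.00·(cos247°, sin247°) = (-1.1722, -2.7615)
θ=247°: |BD| = 12.4815
θ=247°: circle(B,6.00) ∩ circle(D,7.00): a=5.7200, h=1.8116
θ=247°:   candidates: C₊=(4.0052,0.2707) cross=22.611; C₋=(4.8068,-3.2626) cross=-22.611
θ=247°:   branch - wants cross < 0 → take C=(4.8068,-3.2626) (cross=-22.611)
θ=247°: ex = (C−B)/|BC| = (0.9965,-0.0835); ey = (0.0835,0.9965)
θ=247°: P = B + -1.15·ex + 1.04·ey = (-2.2313,-1.6291)
θ=298°: B = A + 3.00·(cos298°, sin298°) = (1.4084, -2.6488)
θ=298°: |BD| = 9.9506
θ=298°: circle(B,6.00) ∩ circle(D,7.00): a=4.3221, h=4.1617
θ=298°:   candidates: C₊=(4.4667,2.5132) cross=41.411; C₋=(6.6824,-5.5098) cross=-41.411
θ=298°:   branch - wants cross < 0 → take C=(6.6824,-5.5098) (cross=-41.411)
θ=298°: ex = (C−B)/|BC| = (0.8790,-0.4768); ey = (0.4768,0.8790)
θ=298°: P = B + -1.15·ex + 1.04·ey = (0.8935,-1.1863)
θ=331°: B = A + 3.00·(cos331°, sin331°) = (2.6239, -1.4544)
θ=331°: |BD| = 8.5015
θ=331°: circle(B,6.00) ∩ circle(D,7.00): a=3.4862, h=4.8833
θ=331°:   candidates: C₊=(5.2232,3.9533) cross=41.515; C₋=(6.8941,-5.6693) cross=-41.515
θ=331°:   branch - wants cross < 0 → take C=(6.8941,-5.6693) (cross=-41.515)
θ=331°: ex = (C−B)/|BC| = (0.7117,-0.7025); ey = (0.7025,0.7117)
θ=331°: P = B + -1.15·ex + 1.04·ey = (2.5360,0.0936)

θ=247°: -2.23 -1.63
θ=298°: 0.89 -1.19
θ=331°: 2.54 0.09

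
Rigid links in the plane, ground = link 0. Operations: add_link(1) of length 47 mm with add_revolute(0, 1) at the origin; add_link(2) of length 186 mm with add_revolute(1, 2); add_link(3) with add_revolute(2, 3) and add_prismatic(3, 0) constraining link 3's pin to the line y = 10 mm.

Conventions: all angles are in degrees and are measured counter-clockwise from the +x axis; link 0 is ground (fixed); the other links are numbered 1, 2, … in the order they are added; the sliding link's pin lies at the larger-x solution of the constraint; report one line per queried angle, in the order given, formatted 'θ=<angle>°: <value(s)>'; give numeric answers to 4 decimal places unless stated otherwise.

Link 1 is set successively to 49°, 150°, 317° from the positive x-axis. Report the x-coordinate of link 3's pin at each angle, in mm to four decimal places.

geometry: r = 47 mm, L = 186 mm, e = 10 mm
θ=49°: crank pin P = (r cos θ, r sin θ) = (30.834774, 35.471350)
θ=49°: h = r sin θ − e = 35.471350 − 10 = 25.471350
θ=49°: x = r cos θ + √(L² − h²) = 30.834774 + 184.247687 = 215.082462
θ=150°: crank pin P = (r cos θ, r sin θ) = (-40.703194, 23.500000)
θ=150°: h = r sin θ − e = 23.500000 − 10 = 13.500000
θ=150°: x = r cos θ + √(L² − h²) = -40.703194 + 185.509434 = 144.806240
θ=317°: crank pin P = (r cos θ, r sin θ) = (34.373624, -32.053923)
θ=317°: h = r sin θ − e = -32.053923 − 10 = -42.053923
θ=317°: x = r cos θ + √(L² − h²) = 34.373624 + 181.183519 = 215.557143

θ=49°: 215.0825
θ=150°: 144.8062
θ=317°: 215.5571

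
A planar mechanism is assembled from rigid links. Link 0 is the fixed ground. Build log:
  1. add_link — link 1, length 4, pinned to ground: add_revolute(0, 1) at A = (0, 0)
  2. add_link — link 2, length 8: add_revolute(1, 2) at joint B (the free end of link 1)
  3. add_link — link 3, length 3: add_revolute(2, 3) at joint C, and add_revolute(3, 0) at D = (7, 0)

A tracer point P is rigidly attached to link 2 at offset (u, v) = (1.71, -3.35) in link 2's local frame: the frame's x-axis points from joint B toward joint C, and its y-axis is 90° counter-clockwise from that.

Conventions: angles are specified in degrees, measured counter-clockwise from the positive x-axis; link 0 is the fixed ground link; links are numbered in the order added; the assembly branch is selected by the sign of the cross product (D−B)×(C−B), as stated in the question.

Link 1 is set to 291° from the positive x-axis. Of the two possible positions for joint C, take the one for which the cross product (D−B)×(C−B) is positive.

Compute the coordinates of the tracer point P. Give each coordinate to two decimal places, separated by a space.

A=(0,0), D=(7.00,0)
B = A + 4.00·(cos291°, sin291°) = (1.4335, -3.7343)
|BD| = 6.7031
circle(B,8.00) ∩ circle(D,3.00): a=7.4541, h=2.9045
  candidates: C₊=(6.0056,2.8304) cross=19.469; C₋=(9.2418,-1.9936) cross=-19.469
  branch + wants cross > 0 → take C=(6.0056,2.8304) (cross=19.469)
ex = (C−B)/|BC| = (0.5715,0.8206); ey = (-0.8206,0.5715)
P = B + 1.71·ex + -3.35·ey = (5.1597,-4.2457)

5.16 -4.25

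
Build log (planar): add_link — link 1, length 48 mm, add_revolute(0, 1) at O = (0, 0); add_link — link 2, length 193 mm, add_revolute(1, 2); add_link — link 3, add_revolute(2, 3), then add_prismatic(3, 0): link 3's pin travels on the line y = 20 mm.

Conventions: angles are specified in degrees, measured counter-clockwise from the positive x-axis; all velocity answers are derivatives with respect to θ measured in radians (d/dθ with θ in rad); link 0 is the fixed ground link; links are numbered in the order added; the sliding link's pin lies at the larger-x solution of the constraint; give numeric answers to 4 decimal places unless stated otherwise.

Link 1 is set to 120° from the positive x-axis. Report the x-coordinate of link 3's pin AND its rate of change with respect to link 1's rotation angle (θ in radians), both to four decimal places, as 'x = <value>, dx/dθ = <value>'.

geometry: r = 48 mm, L = 193 mm, e = 20 mm
crank pin P = (r cos θ, r sin θ) = (-24.000000, 41.569219)
h = r sin θ − e = 41.569219 − 20 = 21.569219
x = r cos θ + √(L² − h²) = -24.000000 + 191.790951 = 167.790951
dx/dθ = −r sin θ − h·r cos θ/√(L² − h²) (θ in radians; h = 21.569219) = -38.870128

x = 167.7910, dx/dθ = -38.8701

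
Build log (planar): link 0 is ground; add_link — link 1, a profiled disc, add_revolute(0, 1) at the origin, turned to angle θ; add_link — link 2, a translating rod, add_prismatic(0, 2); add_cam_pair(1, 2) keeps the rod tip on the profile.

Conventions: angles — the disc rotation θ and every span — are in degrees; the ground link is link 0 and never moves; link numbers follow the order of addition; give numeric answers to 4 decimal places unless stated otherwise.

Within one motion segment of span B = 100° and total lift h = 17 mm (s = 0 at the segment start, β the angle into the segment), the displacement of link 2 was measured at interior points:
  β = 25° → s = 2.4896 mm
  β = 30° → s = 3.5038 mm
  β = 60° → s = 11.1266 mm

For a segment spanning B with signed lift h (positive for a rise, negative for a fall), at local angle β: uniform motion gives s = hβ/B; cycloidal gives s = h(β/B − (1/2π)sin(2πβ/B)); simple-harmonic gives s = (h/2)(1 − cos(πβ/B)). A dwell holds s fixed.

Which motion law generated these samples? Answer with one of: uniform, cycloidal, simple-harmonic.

candidates at β/B = r: uniform s = h·r (linear in β); cycloidal s = h·(r − sin(2πr)/(2π)); simple-harmonic s = (h/2)(1 − cos(πr))
β=25°: printed 2.4896 | uniform 4.2500, cycloidal 1.5444, simple-harmonic 2.4896
β=30°: printed 3.5038 | uniform 5.1000, cycloidal 2.5268, simple-harmonic 3.5038
β=60°: printed 11.1266 | uniform 10.2000, cycloidal 11.7903, simple-harmonic 11.1266
only one law matches every sample → simple-harmonic

simple-harmonic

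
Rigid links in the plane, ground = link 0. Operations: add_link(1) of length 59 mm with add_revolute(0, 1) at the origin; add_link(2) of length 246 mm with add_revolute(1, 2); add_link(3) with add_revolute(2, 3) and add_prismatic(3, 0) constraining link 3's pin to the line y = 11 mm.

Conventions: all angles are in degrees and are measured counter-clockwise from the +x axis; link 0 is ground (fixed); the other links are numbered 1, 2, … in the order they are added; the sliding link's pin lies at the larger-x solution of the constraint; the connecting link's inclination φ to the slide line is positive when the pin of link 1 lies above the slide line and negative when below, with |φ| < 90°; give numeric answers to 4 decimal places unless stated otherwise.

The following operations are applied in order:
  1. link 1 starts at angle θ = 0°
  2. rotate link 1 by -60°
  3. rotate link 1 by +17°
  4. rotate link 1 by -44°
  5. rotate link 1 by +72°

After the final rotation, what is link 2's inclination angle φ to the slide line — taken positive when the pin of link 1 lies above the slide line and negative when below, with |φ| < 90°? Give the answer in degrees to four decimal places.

geometry: r = 59 mm, L = 246 mm, e = 11 mm; θ starts at 0°
rotate link 1 by -60°: θ ← 0° -60° = -60°
rotate link 1 by +17°: θ ← -60° +17° = -43°
rotate link 1 by -44°: θ ← -43° -44° = -87°
rotate link 1 by +72°: θ ← -87° +72° = -15°
h = r sin θ − e = -15.270324 − 11 = -26.270324
sin φ = h / L = -26.270324 / 246 = -0.10678993
φ = arcsin(-0.10678993) = -6.130302°

-6.1303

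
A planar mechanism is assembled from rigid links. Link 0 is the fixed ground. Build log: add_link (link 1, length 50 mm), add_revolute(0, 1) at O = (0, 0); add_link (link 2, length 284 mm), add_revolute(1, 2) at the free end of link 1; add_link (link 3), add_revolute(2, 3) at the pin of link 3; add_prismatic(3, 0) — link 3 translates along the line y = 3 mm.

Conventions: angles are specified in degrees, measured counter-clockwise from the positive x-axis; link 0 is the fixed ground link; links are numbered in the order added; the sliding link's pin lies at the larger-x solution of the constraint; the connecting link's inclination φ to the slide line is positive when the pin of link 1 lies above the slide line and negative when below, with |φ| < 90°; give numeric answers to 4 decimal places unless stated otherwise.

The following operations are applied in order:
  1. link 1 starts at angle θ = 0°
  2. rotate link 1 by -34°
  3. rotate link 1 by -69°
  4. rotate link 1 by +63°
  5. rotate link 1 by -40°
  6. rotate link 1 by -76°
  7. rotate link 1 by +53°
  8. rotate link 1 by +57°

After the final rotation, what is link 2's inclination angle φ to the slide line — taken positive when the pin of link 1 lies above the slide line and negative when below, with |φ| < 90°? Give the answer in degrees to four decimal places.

geometry: r = 50 mm, L = 284 mm, e = 3 mm; θ starts at 0°
rotate link 1 by -34°: θ ← 0° -34° = -34°
rotate link 1 by -69°: θ ← -34° -69° = -103°
rotate link 1 by +63°: θ ← -103° +63° = -40°
rotate link 1 by -40°: θ ← -40° -40° = -80°
rotate link 1 by -76°: θ ← -80° -76° = -156°
rotate link 1 by +53°: θ ← -156° +53° = -103°
rotate link 1 by +57°: θ ← -103° +57° = -46°
h = r sin θ − e = -35.966990 − 3 = -38.966990
sin φ = h / L = -38.966990 / 284 = -0.13720771
φ = arcsin(-0.13720771) = -7.886301°

-7.8863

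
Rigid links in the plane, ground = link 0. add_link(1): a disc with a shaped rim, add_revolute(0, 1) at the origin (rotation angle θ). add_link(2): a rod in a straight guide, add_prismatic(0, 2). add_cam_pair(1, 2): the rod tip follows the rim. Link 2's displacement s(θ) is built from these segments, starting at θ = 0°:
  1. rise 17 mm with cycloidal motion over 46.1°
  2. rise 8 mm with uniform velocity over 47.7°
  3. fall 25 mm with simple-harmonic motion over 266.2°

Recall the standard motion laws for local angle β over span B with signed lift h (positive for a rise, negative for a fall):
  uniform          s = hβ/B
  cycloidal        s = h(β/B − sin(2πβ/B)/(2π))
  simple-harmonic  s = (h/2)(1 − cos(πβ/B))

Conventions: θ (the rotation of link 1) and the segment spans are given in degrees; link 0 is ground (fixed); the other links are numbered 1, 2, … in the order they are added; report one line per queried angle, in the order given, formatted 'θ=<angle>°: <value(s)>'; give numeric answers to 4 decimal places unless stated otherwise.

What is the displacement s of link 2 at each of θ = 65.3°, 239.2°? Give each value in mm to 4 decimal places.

segment 1 (0° to 46.1°, cycloidal, h = 17) is passed completely: s = 0.0000 + (17) = 17.0000
θ = 65.3° falls in segment 2 (46.1° to 93.8°, uniform, h = 8): β = 65.3 − 46.1 = 19.2°, B = 47.7°; Δs = 8·19.2/47.7 = 3.2201; s = 17.0000 + 3.2201 = 20.2201
segment 2 (46.1° to 93.8°, uniform, h = 8) is passed completely: s = 17.0000 + (8) = 25.0000
θ = 239.2° falls in segment 3 (93.8° to 360°, simple-harmonic, h = -25): β = 239.2 − 93.8 = 145.4°, B = 266.2°; Δs = -25/2·(1 − cos(π·0.5462)) = -14.3081; s = 25.0000 − 14.3081 = 10.6919

θ=65.3°: 20.2201
θ=239.2°: 10.6919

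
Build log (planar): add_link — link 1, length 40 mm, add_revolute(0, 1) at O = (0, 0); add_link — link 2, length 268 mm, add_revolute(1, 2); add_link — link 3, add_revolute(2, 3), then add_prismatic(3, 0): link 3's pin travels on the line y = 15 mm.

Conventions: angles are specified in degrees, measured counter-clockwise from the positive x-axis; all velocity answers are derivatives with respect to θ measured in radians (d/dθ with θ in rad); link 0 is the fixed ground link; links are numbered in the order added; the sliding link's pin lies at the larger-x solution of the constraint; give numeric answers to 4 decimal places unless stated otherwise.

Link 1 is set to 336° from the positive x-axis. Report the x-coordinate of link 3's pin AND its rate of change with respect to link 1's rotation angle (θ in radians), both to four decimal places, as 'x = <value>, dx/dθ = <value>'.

geometry: r = 40 mm, L = 268 mm, e = 15 mm
crank pin P = (r cos θ, r sin θ) = (36.541818, -16.269466)
h = r sin θ − e = -16.269466 − 15 = -31.269466
x = r cos θ + √(L² − h²) = 36.541818 + 266.169533 = 302.711352
dx/dθ = −r sin θ − h·r cos θ/√(L² − h²) (θ in radians; h = -31.269466) = 20.562381

x = 302.7114, dx/dθ = 20.5624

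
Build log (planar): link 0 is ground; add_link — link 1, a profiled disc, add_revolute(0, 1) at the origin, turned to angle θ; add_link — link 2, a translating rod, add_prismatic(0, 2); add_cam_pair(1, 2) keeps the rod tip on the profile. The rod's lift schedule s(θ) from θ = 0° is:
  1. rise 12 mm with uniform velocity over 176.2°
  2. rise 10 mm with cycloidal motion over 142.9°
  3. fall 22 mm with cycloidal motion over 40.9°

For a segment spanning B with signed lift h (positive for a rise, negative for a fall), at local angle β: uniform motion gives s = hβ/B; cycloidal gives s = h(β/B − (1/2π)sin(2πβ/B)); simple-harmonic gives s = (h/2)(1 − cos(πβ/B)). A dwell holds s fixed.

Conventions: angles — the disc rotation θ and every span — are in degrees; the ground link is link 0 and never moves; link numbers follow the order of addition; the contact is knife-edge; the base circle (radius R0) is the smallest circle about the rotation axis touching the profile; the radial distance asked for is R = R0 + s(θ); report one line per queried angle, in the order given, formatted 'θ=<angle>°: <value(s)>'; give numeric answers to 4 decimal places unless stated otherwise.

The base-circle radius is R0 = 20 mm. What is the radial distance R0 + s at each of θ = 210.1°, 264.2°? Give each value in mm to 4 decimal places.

seg 1 [0°–176.2°] uniform, h=12: full span → s += 12 → s = 12.0000
seg 2 [176.2°–319.1°] cycloidal, h=10: θ=210.1° here. β=33.9, B=142.9. 10·(0.2372 − sin(2π·0.2372)/(2π)) = 0.7859 → s = 12.7859
seg 2 [176.2°–319.1°] cycloidal, h=10: θ=264.2° here. β=88, B=142.9. 10·(0.6158 − sin(2π·0.6158)/(2π)) = 7.2168 → s = 19.2168
θ=210.1°: R = R0 + s = 20 + 12.7859 = 32.7859
θ=264.2°: R = R0 + s = 20 + 19.2168 = 39.2168

θ=210.1°: 32.7859
θ=264.2°: 39.2168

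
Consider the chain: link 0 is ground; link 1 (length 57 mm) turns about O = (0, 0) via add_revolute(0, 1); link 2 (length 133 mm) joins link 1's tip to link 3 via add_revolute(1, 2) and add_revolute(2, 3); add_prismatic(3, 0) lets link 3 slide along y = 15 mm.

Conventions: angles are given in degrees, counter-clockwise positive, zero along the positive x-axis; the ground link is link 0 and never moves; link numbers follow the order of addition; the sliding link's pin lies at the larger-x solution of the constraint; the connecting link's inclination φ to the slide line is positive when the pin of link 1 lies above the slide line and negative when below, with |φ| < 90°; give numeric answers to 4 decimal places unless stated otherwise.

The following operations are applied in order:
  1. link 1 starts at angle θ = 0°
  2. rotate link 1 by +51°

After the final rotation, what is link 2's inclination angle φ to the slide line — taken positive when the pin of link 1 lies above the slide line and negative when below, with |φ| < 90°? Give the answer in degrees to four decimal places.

geometry: r = 57 mm, L = 133 mm, e = 15 mm; θ starts at 0°
rotate link 1 by +51°: θ ← 0° +51° = 51°
h = r sin θ − e = 44.297320 − 15 = 29.297320
sin φ = h / L = 29.297320 / 133 = 0.22028060
φ = arcsin(0.22028060) = 12.725515°

12.7255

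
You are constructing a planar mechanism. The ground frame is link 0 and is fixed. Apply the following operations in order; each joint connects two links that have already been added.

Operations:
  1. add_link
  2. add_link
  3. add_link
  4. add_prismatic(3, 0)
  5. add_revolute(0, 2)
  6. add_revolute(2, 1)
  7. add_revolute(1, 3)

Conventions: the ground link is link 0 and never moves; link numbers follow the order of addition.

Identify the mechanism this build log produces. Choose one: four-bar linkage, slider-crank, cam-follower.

links: 4 (incl. ground); joints: 3 revolute, 1 prismatic, 0 higher (cam) pair, forming one closed loop
4 links, 3 revolutes + 1 prismatic in one loop → slider-crank

slider-crank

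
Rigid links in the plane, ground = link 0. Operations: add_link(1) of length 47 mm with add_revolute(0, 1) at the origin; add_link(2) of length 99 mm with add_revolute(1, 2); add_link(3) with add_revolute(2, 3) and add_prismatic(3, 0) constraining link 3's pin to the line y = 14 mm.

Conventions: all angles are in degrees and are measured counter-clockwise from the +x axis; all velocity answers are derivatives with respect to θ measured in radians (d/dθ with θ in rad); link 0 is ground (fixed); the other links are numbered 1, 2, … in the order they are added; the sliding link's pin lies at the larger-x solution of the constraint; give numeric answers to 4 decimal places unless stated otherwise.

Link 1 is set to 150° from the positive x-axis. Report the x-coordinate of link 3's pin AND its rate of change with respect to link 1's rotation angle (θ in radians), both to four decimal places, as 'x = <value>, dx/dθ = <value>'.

geometry: r = 47 mm, L = 99 mm, e = 14 mm
crank pin P = (r cos θ, r sin θ) = (-40.703194, 23.500000)
h = r sin θ − e = 23.500000 − 14 = 9.500000
x = r cos θ + √(L² − h²) = -40.703194 + 98.543138 = 57.839944
dx/dθ = −r sin θ − h·r cos θ/√(L² − h²) (θ in radians; h = 9.500000) = -19.576030

x = 57.8399, dx/dθ = -19.5760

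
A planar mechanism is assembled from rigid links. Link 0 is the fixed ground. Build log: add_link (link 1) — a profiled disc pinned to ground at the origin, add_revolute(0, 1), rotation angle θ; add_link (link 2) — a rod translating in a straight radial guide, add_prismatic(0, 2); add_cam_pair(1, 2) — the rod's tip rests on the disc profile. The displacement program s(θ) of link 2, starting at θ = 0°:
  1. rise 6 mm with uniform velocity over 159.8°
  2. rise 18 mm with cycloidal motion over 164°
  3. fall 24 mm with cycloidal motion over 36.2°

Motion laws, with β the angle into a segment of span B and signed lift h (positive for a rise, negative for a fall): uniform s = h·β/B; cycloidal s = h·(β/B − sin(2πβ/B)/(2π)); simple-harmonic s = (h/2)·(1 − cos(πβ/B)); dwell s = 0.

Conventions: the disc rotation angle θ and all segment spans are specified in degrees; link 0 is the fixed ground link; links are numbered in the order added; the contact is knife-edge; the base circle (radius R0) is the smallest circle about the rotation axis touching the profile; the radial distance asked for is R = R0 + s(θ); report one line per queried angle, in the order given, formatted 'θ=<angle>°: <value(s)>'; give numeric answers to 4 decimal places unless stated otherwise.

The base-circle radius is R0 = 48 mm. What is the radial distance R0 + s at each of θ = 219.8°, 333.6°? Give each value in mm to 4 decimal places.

seg 1 [0°–159.8°] uniform, h=6: full span → s += 6 → s = 6.0000
seg 2 [159.8°–323.8°] cycloidal, h=18: θ=219.8° here. β=60, B=164. 18·(0.3659 − sin(2π·0.3659)/(2π)) = 4.4466 → s = 10.4466
seg 2 [159.8°–323.8°] cycloidal, h=18: full span → s += 18 → s = 24.0000
seg 3 [323.8°–360°] cycloidal, h=-24: θ=333.6° here. β=9.8, B=36.2. -24·(0.2707 − sin(2π·0.2707)/(2π)) = -2.7098 → s = 21.2902
θ=219.8°: R = R0 + s = 48 + 10.4466 = 58.4466
θ=333.6°: R = R0 + s = 48 + 21.2902 = 69.2902

θ=219.8°: 58.4466
θ=333.6°: 69.2902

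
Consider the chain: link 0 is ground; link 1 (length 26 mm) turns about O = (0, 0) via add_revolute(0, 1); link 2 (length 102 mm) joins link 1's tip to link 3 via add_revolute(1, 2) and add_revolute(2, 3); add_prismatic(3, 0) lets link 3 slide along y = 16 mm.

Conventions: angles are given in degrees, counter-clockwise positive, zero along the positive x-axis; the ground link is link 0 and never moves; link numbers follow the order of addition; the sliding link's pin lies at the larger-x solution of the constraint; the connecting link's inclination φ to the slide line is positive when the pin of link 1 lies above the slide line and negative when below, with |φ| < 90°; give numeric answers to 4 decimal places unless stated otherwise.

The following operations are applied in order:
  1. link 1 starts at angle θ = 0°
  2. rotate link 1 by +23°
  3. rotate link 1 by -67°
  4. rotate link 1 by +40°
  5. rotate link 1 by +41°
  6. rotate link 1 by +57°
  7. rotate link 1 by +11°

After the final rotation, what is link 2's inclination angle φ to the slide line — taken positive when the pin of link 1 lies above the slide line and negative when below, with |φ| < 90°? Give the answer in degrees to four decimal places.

geometry: r = 26 mm, L = 102 mm, e = 16 mm; θ starts at 0°
rotate link 1 by +23°: θ ← 0° +23° = 23°
rotate link 1 by -67°: θ ← 23° -67° = -44°
rotate link 1 by +40°: θ ← -44° +40° = -4°
rotate link 1 by +41°: θ ← -4° +41° = 37°
rotate link 1 by +57°: θ ← 37° +57° = 94°
rotate link 1 by +11°: θ ← 94° +11° = 105°
h = r sin θ − e = 25.114071 − 16 = 9.114071
sin φ = h / L = 9.114071 / 102 = 0.08935364
φ = arcsin(0.08935364) = 5.126424°

5.1264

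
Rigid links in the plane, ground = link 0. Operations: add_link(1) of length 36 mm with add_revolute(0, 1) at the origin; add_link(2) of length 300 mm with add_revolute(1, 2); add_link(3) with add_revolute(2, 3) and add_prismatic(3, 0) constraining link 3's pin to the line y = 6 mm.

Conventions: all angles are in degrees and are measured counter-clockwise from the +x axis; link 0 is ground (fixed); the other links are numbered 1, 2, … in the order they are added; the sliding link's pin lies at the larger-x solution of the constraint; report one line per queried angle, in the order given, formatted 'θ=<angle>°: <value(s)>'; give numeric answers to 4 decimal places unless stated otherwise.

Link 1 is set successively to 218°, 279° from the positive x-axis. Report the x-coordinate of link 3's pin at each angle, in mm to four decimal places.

geometry: r = 36 mm, L = 300 mm, e = 6 mm
θ=218°: crank pin P = (r cos θ, r sin θ) = (-28.368387, -22.163813)
θ=218°: h = r sin θ − e = -22.163813 − 6 = -28.163813
θ=218°: x = r cos θ + √(L² − h²) = -28.368387 + 298.675074 = 270.306687
θ=279°: crank pin P = (r cos θ, r sin θ) = (5.631641, -35.556780)
θ=279°: h = r sin θ − e = -35.556780 − 6 = -41.556780
θ=279°: x = r cos θ + √(L² − h²) = 5.631641 + 297.107782 = 302.739423

θ=218°: 270.3067
θ=279°: 302.7394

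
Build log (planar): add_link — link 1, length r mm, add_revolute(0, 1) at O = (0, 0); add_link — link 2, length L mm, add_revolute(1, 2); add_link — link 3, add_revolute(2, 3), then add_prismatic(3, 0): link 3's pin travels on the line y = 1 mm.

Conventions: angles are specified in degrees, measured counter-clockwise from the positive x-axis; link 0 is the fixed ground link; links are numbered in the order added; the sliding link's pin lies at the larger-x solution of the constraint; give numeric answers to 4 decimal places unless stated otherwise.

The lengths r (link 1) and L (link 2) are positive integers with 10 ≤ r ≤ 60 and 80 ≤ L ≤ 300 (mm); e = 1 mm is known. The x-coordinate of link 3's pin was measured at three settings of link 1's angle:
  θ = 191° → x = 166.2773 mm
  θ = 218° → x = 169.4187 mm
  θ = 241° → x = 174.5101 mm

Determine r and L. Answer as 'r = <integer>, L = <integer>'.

constraint per measurement: (x − r cos θ)² + (r sin θ − e)² = L²
subtracting the θ₁ and θ₂ equations cancels the r² and L² terms:
r = (x₁² − x₂²) / (2[(x₁cos θ₁ + e sin θ₁) − (x₂cos θ₂ + e sin θ₂)]) = 17.9997 → r = 18
L² = (x₁ − r cos θ₁)² + (r sin θ₁ − e)² = 33856.0131 → L = 184.0000 → L = 184
check at θ₃=241°: x = 174.5101 (printed 174.5101) ✓

r = 18, L = 184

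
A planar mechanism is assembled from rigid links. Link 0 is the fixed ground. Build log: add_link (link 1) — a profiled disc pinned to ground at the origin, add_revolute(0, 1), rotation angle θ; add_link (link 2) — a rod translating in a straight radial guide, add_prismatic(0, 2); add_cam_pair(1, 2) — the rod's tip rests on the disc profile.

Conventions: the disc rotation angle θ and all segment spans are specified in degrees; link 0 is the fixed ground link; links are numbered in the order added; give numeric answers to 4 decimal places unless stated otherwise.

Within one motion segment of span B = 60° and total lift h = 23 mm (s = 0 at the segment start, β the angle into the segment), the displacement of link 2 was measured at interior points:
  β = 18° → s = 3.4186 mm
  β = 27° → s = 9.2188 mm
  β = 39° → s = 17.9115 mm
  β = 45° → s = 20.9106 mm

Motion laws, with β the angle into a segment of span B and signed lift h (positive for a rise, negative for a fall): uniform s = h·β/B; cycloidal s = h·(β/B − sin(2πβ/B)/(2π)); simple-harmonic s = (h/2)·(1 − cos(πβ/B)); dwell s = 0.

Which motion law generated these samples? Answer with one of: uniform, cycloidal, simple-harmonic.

candidates at β/B = r: uniform s = h·r (linear in β); cycloidal s = h·(r − sin(2πr)/(2π)); simple-harmonic s = (h/2)(1 − cos(πr))
β=18°: printed 3.4186 | uniform 6.9000, cycloidal 3.4186, simple-harmonic 4.7405
β=27°: printed 9.2188 | uniform 10.3500, cycloidal 9.2188, simple-harmonic 9.7010
β=39°: printed 17.9115 | uniform 14.9500, cycloidal 17.9115, simple-harmonic 16.7209
β=45°: printed 20.9106 | uniform 17.2500, cycloidal 20.9106, simple-harmonic 19.6317
only one law matches every sample → cycloidal

cycloidal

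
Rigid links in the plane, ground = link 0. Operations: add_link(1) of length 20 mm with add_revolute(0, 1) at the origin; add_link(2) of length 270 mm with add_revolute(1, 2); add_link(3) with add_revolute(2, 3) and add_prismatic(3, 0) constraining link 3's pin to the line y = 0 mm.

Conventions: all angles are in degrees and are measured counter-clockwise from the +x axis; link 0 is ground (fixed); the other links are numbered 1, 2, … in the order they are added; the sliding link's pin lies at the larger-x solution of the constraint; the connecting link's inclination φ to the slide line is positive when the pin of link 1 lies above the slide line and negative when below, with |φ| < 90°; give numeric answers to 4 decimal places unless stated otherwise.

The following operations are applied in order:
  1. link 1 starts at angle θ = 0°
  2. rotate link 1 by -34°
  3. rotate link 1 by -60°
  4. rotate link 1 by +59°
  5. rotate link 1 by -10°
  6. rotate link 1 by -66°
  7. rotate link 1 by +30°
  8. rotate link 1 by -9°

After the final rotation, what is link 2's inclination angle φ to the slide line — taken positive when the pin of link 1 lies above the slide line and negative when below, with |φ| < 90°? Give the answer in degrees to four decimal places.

geometry: r = 20 mm, L = 270 mm, e = 0 mm; θ starts at 0°
rotate link 1 by -34°: θ ← 0° -34° = -34°
rotate link 1 by -60°: θ ← -34° -60° = -94°
rotate link 1 by +59°: θ ← -94° +59° = -35°
rotate link 1 by -10°: θ ← -35° -10° = -45°
rotate link 1 by -66°: θ ← -45° -66° = -111°
rotate link 1 by +30°: θ ← -111° +30° = -81°
rotate link 1 by -9°: θ ← -81° -9° = -90°
h = r sin θ − e = -20.000000 − 0 = -20.000000
sin φ = h / L = -20.000000 / 270 = -0.07407407
φ = arcsin(-0.07407407) = -4.248023°

-4.2480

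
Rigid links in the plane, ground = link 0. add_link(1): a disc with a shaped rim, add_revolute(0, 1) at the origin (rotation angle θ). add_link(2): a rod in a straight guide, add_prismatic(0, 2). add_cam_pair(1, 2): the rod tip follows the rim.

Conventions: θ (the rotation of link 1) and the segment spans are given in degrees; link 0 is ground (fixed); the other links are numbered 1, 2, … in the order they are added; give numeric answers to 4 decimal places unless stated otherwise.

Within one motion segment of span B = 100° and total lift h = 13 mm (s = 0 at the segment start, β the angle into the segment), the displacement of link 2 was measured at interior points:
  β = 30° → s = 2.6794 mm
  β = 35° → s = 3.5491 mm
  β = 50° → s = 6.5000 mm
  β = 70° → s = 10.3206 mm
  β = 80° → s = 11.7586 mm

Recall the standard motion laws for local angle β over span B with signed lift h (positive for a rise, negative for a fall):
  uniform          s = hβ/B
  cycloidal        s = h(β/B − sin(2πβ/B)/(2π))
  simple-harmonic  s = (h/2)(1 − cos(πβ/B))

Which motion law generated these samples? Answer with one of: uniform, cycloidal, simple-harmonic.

candidates at β/B = r: uniform s = h·r (linear in β); cycloidal s = h·(r − sin(2πr)/(2π)); simple-harmonic s = (h/2)(1 − cos(πr))
β=30°: printed 2.6794 | uniform 3.9000, cycloidal 1.9323, simple-harmonic 2.6794
β=35°: printed 3.5491 | uniform 4.5500, cycloidal 2.8761, simple-harmonic 3.5491
β=50°: printed 6.5000 | uniform 6.5000, cycloidal 6.5000, simple-harmonic 6.5000
β=70°: printed 10.3206 | uniform 9.1000, cycloidal 11.0677, simple-harmonic 10.3206
β=80°: printed 11.7586 | uniform 10.4000, cycloidal 12.3677, simple-harmonic 11.7586
only one law matches every sample → simple-harmonic

simple-harmonic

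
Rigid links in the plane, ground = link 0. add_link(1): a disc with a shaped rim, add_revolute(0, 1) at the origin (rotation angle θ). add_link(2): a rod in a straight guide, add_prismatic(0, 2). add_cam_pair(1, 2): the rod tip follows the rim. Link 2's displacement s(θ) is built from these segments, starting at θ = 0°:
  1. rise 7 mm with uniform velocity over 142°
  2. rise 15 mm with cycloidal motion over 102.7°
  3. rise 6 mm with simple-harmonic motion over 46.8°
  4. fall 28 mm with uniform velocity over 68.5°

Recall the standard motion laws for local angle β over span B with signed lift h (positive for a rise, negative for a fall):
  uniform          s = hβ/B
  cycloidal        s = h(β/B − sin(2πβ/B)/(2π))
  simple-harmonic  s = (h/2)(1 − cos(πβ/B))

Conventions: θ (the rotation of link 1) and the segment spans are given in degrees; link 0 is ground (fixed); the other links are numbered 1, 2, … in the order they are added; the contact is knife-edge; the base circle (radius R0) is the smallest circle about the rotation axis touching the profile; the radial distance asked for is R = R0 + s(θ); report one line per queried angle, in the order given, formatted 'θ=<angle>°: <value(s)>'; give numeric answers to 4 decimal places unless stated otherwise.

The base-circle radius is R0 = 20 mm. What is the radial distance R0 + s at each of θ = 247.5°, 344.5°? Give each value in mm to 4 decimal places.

segment 1 (0° to 142°, uniform, h = 7) is passed completely: s = 0.0000 + (7) = 7.0000
segment 2 (142° to 244.7°, cycloidal, h = 15) is passed completely: s = 7.0000 + (15) = 22.0000
θ = 247.5° falls in segment 3 (244.7° to 291.5°, simple-harmonic, h = 6): β = 247.5 − 244.7 = 2.8°, B = 46.8°; Δs = 6/2·(1 − cos(π·0.0598)) = 0.0528; s = 22.0000 + 0.0528 = 22.0528
segment 3 (244.7° to 291.5°, simple-harmonic, h = 6) is passed completely: s = 22.0000 + (6) = 28.0000
θ = 344.5° falls in segment 4 (291.5° to 360°, uniform, h = -28): β = 344.5 − 291.5 = 53°, B = 68.5°; Δs = -28·53/68.5 = -21.6642; s = 28.0000 − 21.6642 = 6.3358
θ=247.5°: R = R0 + s = 20 + 22.0528 = 42.0528
θ=344.5°: R = R0 + s = 20 + 6.3358 = 26.3358

θ=247.5°: 42.0528
θ=344.5°: 26.3358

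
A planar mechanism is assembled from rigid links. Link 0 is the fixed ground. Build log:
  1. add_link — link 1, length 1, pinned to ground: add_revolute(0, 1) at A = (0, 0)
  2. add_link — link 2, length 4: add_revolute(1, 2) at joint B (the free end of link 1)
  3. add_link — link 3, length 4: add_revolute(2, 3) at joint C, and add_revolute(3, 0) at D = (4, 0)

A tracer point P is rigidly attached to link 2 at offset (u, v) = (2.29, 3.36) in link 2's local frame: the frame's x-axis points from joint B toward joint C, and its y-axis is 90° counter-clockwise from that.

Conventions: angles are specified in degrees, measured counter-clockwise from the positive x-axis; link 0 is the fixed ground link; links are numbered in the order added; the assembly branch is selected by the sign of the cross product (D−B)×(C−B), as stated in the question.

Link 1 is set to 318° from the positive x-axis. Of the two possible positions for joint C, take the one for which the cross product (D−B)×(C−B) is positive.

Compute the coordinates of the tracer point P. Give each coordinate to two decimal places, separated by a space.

A=(0,0), D=(4.00,0)
B = A + 1.00·(cos318°, sin318°) = (0.7431, -0.6691)
|BD| = 3.3249
circle(B,4.00) ∩ circle(D,4.00): a=1.6624, h=3.6382
  candidates: C₊=(1.6394,3.2292) cross=12.096; C₋=(3.1038,-3.8983) cross=-12.096
  branch + wants cross > 0 → take C=(1.6394,3.2292) (cross=12.096)
ex = (C−B)/|BC| = (0.2241,0.9746); ey = (-0.9746,0.2241)
P = B + 2.29·ex + 3.36·ey = (-2.0183,2.3155)

-2.02 2.32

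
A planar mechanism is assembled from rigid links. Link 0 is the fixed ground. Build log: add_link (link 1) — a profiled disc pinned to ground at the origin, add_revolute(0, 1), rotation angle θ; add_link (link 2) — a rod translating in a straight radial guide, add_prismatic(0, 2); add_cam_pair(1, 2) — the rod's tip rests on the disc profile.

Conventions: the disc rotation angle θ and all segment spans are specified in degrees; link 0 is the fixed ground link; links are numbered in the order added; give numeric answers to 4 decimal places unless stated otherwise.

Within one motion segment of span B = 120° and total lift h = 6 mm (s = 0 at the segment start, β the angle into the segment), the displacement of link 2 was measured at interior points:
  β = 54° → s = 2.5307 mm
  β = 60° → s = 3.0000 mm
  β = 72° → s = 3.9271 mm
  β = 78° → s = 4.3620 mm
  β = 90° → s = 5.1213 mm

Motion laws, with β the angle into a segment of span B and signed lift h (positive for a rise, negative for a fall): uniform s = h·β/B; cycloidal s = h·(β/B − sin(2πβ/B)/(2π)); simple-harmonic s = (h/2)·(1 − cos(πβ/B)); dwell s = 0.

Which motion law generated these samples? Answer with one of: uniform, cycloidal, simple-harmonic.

candidates at β/B = r: uniform s = h·r (linear in β); cycloidal s = h·(r − sin(2πr)/(2π)); simple-harmonic s = (h/2)(1 − cos(πr))
β=54°: printed 2.5307 | uniform 2.7000, cycloidal 2.4049, simple-harmonic 2.5307
β=60°: printed 3.0000 | uniform 3.0000, cycloidal 3.0000, simple-harmonic 3.0000
β=72°: printed 3.9271 | uniform 3.6000, cycloidal 4.1613, simple-harmonic 3.9271
β=78°: printed 4.3620 | uniform 3.9000, cycloidal 4.6726, simple-harmonic 4.3620
β=90°: printed 5.1213 | uniform 4.5000, cycloidal 5.4549, simple-harmonic 5.1213
only one law matches every sample → simple-harmonic

simple-harmonic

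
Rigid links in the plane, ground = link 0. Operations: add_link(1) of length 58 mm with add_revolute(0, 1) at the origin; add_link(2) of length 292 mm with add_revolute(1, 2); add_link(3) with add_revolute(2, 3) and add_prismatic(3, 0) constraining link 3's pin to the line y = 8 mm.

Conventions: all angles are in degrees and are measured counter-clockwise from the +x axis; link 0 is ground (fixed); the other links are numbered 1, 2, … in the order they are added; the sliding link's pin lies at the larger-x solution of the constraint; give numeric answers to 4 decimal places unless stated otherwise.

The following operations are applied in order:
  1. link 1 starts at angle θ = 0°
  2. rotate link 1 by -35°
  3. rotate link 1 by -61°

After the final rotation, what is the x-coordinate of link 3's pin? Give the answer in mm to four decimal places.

geometry: r = 58 mm, L = 292 mm, e = 8 mm; θ starts at 0°
rotate link 1 by -35°: θ ← 0° -35° = -35°
rotate link 1 by -61°: θ ← -35° -61° = -96°
crank pin P = (r cos θ, r sin θ) = (-6.062651, -57.682270)
h = r sin θ − e = -57.682270 − 8 = -65.682270
x = r cos θ + √(L² − h²) = -6.062651 + 284.516853 = 278.454202

278.4542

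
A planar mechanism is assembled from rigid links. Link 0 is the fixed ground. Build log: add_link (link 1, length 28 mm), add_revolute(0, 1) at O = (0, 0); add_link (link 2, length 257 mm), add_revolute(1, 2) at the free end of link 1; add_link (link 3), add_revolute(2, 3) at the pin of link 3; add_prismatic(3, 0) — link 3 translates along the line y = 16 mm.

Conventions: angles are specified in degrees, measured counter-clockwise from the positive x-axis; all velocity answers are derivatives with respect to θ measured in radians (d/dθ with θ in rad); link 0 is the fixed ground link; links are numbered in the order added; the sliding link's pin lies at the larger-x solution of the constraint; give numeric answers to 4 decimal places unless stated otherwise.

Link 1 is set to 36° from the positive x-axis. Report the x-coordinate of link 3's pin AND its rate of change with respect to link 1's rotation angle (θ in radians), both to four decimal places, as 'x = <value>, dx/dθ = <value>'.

geometry: r = 28 mm, L = 257 mm, e = 16 mm
crank pin P = (r cos θ, r sin θ) = (22.652476, 16.457987)
h = r sin θ − e = 16.457987 − 16 = 0.457987
x = r cos θ + √(L² − h²) = 22.652476 + 256.999592 = 279.652068
dx/dθ = −r sin θ − h·r cos θ/√(L² − h²) (θ in radians; h = 0.457987) = -16.498355

x = 279.6521, dx/dθ = -16.4984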